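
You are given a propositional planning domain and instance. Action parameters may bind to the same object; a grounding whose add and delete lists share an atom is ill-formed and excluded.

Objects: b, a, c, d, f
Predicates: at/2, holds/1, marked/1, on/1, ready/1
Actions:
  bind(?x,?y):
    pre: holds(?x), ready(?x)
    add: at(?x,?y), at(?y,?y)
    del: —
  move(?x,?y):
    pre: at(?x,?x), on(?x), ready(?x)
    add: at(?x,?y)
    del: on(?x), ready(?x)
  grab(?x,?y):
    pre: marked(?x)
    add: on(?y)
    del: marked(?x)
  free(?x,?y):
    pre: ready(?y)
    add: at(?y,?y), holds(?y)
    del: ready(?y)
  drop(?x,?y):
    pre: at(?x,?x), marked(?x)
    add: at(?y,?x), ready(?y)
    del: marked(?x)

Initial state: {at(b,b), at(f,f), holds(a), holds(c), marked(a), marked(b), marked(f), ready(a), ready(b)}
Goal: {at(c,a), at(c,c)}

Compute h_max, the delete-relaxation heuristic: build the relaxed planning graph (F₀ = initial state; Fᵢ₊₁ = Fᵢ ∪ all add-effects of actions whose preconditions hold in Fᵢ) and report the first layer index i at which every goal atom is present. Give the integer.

2

F0 = init (9 atoms)
F1 = F0 ∪ {at(a,a), at(a,b), at(a,c), at(a,d), at(a,f), at(b,f), at(c,b), at(c,c), at(c,f), at(d,b), at(d,d), at(d,f), at(f,b), holds(b), on(a), on(b), on(c), on(d), on(f), ready(c), ready(d), ready(f)}  (31 atoms)
F2 = F1 ∪ {at(b,a), at(b,c), at(b,d), at(c,a), at(c,d), at(d,a), at(d,c), at(f,a), at(f,c), at(f,d), holds(d), holds(f)}  (43 atoms)
goal ⊆ F2  ⇒  h_max = 2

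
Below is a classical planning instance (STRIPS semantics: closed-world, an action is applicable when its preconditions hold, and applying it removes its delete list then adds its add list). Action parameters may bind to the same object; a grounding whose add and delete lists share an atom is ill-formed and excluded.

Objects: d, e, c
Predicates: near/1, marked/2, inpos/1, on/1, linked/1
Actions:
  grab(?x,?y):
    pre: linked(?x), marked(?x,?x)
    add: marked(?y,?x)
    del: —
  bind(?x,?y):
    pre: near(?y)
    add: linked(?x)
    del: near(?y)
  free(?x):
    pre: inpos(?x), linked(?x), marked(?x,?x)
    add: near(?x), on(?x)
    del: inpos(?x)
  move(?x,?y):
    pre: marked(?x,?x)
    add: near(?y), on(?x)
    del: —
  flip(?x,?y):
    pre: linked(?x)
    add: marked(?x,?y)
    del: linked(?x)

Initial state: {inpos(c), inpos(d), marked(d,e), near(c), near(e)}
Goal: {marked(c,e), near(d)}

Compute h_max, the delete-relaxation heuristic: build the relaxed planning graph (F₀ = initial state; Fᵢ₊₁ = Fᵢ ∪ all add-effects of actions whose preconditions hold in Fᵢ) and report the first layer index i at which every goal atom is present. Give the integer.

F0 = init (5 atoms)
F1 = F0 ∪ {linked(c), linked(d), linked(e)}  (8 atoms)
F2 = F1 ∪ {marked(c,c), marked(c,d), marked(c,e), marked(d,c), marked(d,d), marked(e,c), marked(e,d), marked(e,e)}  (16 atoms)
F3 = F2 ∪ {near(d), on(c), on(d), on(e)}  (20 atoms)
goal ⊆ F3  ⇒  h_max = 3

3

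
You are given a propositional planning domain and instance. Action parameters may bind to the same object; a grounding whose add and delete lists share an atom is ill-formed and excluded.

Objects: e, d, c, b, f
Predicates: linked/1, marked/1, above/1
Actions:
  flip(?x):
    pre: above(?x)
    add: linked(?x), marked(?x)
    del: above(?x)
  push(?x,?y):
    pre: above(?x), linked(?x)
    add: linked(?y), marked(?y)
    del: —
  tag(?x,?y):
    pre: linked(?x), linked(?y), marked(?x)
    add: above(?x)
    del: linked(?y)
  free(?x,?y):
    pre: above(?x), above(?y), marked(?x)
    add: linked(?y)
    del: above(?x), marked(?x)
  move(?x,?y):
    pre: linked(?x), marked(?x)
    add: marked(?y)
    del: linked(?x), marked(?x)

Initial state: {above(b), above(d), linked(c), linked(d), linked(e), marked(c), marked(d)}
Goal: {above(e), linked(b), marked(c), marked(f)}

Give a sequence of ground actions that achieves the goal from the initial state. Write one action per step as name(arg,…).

flip(b); push(d,e); push(d,f); tag(e,e)

1. flip(b)  →  {above(d), linked(b), linked(c), linked(d), linked(e), marked(b), marked(c), marked(d)}
2. push(d,e)  →  {above(d), linked(b), linked(c), linked(d), linked(e), marked(b), marked(c), marked(d), marked(e)}
3. push(d,f)  →  {above(d), linked(b), linked(c), linked(d), linked(e), linked(f), marked(b), marked(c), marked(d), marked(e), marked(f)}
4. tag(e,e)  →  {above(d), above(e), linked(b), linked(c), linked(d), linked(f), marked(b), marked(c), marked(d), marked(e), marked(f)}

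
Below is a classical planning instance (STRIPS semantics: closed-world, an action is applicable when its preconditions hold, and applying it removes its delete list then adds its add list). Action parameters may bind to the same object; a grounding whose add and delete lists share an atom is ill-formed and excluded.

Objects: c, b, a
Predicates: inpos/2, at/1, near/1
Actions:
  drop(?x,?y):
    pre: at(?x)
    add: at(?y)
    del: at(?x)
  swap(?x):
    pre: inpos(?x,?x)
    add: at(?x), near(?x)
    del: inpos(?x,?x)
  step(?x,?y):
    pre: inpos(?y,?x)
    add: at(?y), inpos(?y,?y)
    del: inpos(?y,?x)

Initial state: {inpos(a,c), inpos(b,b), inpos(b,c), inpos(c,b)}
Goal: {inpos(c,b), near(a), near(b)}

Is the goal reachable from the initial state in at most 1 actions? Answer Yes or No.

No

1. swap(b)  →  {at(b), inpos(a,c), inpos(b,c), inpos(c,b), near(b)}
2. step(c,a)  →  {at(a), at(b), inpos(a,a), inpos(b,c), inpos(c,b), near(b)}
3. swap(a)  →  {at(a), at(b), inpos(b,c), inpos(c,b), near(a), near(b)}
optimal plan length = 3; 3 > 1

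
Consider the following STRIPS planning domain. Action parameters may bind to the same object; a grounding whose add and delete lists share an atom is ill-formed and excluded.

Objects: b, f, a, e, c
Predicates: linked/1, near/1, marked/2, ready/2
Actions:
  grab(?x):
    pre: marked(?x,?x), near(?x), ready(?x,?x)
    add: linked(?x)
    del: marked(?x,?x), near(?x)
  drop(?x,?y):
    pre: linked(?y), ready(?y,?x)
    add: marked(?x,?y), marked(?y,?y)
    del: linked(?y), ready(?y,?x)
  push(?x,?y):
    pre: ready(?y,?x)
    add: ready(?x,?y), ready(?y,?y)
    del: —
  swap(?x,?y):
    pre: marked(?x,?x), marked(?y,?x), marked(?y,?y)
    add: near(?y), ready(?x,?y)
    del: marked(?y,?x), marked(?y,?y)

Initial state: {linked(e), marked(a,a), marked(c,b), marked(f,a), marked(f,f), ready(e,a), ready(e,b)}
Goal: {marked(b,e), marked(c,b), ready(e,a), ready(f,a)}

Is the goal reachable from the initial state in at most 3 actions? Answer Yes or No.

Yes

1. drop(b,e)  →  {marked(a,a), marked(b,e), marked(c,b), marked(e,e), marked(f,a), marked(f,f), ready(e,a)}
2. swap(a,f)  →  {marked(a,a), marked(b,e), marked(c,b), marked(e,e), near(f), ready(a,f), ready(e,a)}
3. push(f,a)  →  {marked(a,a), marked(b,e), marked(c,b), marked(e,e), near(f), ready(a,a), ready(a,f), ready(e,a), ready(f,a)}
optimal plan length = 3; 3 ≤ 3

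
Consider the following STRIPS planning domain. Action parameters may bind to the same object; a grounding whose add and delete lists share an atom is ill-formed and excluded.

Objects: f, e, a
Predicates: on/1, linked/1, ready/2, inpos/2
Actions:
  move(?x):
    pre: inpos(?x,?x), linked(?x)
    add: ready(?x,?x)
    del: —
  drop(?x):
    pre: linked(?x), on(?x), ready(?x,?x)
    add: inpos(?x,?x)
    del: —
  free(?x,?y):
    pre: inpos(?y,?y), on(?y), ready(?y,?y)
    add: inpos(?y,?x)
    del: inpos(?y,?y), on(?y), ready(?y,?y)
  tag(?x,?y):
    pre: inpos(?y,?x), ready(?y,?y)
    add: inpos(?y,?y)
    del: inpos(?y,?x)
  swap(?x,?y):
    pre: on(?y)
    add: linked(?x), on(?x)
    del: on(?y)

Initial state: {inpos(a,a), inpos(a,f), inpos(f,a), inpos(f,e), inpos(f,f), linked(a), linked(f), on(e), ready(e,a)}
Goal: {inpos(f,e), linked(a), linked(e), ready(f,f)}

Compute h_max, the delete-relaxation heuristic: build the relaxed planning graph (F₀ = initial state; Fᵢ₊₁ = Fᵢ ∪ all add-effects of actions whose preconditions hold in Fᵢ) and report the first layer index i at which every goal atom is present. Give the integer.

F0 = init (9 atoms)
F1 = F0 ∪ {on(a), on(f), ready(a,a), ready(f,f)}  (13 atoms)
F2 = F1 ∪ {inpos(a,e), linked(e)}  (15 atoms)
goal ⊆ F2  ⇒  h_max = 2

2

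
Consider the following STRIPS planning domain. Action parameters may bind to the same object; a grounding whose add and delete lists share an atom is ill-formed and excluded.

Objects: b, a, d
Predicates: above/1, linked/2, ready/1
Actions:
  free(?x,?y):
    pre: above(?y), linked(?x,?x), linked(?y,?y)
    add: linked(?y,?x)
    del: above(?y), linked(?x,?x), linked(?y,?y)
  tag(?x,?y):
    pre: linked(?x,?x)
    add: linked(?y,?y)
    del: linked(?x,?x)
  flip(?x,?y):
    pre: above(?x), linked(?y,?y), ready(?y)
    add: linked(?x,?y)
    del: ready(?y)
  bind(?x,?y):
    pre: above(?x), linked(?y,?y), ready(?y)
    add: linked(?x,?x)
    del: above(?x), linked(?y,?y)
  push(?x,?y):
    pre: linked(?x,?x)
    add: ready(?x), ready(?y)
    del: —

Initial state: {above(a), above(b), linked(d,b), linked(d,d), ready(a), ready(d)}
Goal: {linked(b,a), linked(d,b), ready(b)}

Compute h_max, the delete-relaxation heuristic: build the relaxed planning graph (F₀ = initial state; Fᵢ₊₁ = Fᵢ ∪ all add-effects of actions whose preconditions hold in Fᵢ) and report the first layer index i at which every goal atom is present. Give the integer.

F0 = init (6 atoms)
F1 = F0 ∪ {linked(a,a), linked(a,d), linked(b,b), linked(b,d), ready(b)}  (11 atoms)
F2 = F1 ∪ {linked(a,b), linked(b,a)}  (13 atoms)
goal ⊆ F2  ⇒  h_max = 2

2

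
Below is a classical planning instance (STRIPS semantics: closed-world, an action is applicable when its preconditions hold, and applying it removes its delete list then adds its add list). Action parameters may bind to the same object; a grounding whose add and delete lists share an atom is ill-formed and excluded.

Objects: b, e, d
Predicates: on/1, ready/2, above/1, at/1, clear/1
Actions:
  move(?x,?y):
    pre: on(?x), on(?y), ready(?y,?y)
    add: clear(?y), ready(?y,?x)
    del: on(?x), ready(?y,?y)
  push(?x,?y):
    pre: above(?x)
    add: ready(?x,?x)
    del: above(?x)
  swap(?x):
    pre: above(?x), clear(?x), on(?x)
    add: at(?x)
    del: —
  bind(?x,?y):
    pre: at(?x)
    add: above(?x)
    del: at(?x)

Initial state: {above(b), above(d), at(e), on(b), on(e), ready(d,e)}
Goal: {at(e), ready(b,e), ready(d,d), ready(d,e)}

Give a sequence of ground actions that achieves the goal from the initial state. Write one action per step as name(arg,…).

push(b,b); move(e,b); push(d,b)

1. push(b,b)  →  {above(d), at(e), on(b), on(e), ready(b,b), ready(d,e)}
2. move(e,b)  →  {above(d), at(e), clear(b), on(b), ready(b,e), ready(d,e)}
3. push(d,b)  →  {at(e), clear(b), on(b), ready(b,e), ready(d,d), ready(d,e)}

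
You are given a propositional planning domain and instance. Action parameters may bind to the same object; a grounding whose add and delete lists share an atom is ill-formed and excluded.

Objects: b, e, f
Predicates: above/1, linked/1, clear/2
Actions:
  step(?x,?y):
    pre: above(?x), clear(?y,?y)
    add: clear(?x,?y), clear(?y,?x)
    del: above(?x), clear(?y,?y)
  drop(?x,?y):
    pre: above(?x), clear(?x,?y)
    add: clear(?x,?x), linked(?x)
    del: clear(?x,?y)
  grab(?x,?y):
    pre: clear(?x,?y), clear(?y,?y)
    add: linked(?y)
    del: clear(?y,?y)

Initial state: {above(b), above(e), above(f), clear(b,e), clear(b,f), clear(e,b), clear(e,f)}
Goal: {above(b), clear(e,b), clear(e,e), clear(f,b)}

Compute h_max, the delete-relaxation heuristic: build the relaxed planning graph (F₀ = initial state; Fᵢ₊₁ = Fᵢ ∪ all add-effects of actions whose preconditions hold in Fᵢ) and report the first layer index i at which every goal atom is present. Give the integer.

F0 = init (7 atoms)
F1 = F0 ∪ {clear(b,b), clear(e,e), linked(b), linked(e)}  (11 atoms)
F2 = F1 ∪ {clear(f,b), clear(f,e)}  (13 atoms)
goal ⊆ F2  ⇒  h_max = 2

2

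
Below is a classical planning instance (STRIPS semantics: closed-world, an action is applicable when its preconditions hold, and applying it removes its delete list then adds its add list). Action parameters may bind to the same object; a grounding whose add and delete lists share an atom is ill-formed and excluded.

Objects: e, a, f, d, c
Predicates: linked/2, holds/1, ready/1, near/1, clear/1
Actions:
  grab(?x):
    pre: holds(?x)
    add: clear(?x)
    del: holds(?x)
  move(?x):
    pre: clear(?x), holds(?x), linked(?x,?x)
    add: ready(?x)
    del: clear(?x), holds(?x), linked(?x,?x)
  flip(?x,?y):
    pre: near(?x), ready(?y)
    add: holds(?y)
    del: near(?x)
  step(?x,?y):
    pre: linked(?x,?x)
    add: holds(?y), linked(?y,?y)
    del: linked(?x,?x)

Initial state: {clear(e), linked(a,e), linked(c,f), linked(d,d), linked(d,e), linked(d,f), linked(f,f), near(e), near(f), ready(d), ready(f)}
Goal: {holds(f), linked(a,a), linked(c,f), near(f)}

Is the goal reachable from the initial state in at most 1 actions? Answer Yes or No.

1. flip(e,f)  →  {clear(e), holds(f), linked(a,e), linked(c,f), linked(d,d), linked(d,e), linked(d,f), linked(f,f), near(f), ready(d), ready(f)}
2. step(f,a)  →  {clear(e), holds(a), holds(f), linked(a,a), linked(a,e), linked(c,f), linked(d,d), linked(d,e), linked(d,f), near(f), ready(d), ready(f)}
optimal plan length = 2; 2 > 1

No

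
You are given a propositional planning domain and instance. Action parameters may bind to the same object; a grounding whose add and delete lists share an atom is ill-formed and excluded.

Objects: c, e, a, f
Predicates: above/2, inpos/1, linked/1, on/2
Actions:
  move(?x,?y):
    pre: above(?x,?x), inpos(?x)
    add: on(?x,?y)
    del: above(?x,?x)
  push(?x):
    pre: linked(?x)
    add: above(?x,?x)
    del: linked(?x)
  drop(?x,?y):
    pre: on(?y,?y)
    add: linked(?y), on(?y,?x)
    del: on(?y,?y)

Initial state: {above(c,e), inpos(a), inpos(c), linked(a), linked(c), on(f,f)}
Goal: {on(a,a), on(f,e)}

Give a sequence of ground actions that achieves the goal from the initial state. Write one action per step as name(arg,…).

push(a); move(a,a); drop(e,f)

1. push(a)  →  {above(a,a), above(c,e), inpos(a), inpos(c), linked(c), on(f,f)}
2. move(a,a)  →  {above(c,e), inpos(a), inpos(c), linked(c), on(a,a), on(f,f)}
3. drop(e,f)  →  {above(c,e), inpos(a), inpos(c), linked(c), linked(f), on(a,a), on(f,e)}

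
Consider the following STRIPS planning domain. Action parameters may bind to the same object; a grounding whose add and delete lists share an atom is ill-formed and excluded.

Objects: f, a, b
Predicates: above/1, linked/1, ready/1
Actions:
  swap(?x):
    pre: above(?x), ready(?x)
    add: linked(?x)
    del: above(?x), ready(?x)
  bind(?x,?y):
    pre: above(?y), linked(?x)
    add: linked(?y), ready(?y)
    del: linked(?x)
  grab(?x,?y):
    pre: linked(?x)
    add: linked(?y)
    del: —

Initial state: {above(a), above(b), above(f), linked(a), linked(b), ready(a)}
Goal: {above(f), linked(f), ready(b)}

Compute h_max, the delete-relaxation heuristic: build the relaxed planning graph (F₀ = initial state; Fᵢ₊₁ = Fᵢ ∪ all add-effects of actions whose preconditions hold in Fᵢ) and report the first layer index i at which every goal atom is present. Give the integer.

1

F0 = init (6 atoms)
F1 = F0 ∪ {linked(f), ready(b), ready(f)}  (9 atoms)
goal ⊆ F1  ⇒  h_max = 1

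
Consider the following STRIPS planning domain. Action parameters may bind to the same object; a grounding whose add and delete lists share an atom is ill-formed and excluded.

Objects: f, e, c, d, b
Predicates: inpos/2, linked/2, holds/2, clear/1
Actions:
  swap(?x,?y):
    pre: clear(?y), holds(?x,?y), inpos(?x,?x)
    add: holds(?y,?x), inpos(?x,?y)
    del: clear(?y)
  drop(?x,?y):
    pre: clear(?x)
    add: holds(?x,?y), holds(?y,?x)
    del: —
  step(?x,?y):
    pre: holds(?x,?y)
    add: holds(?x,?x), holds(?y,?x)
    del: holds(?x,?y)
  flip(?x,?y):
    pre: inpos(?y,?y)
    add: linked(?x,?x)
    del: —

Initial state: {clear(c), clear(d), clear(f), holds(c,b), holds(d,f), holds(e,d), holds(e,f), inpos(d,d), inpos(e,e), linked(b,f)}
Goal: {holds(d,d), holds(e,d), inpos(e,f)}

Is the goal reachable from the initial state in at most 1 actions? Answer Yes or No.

No

1. swap(e,f)  →  {clear(c), clear(d), holds(c,b), holds(d,f), holds(e,d), holds(e,f), holds(f,e), inpos(d,d), inpos(e,e), inpos(e,f), linked(b,f)}
2. drop(d,d)  →  {clear(c), clear(d), holds(c,b), holds(d,d), holds(d,f), holds(e,d), holds(e,f), holds(f,e), inpos(d,d), inpos(e,e), inpos(e,f), linked(b,f)}
optimal plan length = 2; 2 > 1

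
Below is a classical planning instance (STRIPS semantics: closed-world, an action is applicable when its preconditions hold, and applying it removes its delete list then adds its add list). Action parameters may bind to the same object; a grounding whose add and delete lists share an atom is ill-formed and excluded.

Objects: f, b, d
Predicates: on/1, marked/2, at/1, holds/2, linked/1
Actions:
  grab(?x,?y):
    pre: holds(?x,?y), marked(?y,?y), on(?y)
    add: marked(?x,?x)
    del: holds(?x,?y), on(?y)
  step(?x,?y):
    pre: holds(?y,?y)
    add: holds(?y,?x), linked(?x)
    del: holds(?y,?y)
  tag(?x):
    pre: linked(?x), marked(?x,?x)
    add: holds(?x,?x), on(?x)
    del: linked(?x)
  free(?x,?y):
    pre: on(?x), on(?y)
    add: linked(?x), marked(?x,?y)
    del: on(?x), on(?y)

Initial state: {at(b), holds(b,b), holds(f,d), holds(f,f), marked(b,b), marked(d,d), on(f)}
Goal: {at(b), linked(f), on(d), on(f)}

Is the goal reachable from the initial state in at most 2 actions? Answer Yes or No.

1. step(f,b)  →  {at(b), holds(b,f), holds(f,d), holds(f,f), linked(f), marked(b,b), marked(d,d), on(f)}
2. step(d,f)  →  {at(b), holds(b,f), holds(f,d), linked(d), linked(f), marked(b,b), marked(d,d), on(f)}
3. tag(d)  →  {at(b), holds(b,f), holds(d,d), holds(f,d), linked(f), marked(b,b), marked(d,d), on(d), on(f)}
optimal plan length = 3; 3 > 2

No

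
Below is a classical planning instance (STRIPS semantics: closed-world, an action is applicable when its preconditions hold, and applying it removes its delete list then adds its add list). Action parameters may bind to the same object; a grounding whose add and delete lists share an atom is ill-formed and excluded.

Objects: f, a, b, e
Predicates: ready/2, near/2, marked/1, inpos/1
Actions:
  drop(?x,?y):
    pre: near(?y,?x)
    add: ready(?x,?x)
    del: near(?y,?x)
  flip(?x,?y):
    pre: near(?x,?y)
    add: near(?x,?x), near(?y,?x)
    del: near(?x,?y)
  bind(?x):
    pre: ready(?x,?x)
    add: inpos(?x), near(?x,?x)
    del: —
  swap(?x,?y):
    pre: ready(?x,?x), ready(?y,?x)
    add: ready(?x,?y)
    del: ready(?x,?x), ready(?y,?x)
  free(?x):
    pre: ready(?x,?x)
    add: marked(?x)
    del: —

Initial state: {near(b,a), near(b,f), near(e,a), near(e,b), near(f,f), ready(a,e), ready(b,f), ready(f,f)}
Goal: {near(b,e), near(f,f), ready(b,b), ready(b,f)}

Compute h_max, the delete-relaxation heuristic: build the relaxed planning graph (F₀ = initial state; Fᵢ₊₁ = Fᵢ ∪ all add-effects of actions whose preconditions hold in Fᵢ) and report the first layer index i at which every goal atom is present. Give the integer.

1

F0 = init (8 atoms)
F1 = F0 ∪ {inpos(f), marked(f), near(a,b), near(a,e), near(b,b), near(b,e), near(e,e), near(f,b), ready(a,a), ready(b,b), ready(f,b)}  (19 atoms)
goal ⊆ F1  ⇒  h_max = 1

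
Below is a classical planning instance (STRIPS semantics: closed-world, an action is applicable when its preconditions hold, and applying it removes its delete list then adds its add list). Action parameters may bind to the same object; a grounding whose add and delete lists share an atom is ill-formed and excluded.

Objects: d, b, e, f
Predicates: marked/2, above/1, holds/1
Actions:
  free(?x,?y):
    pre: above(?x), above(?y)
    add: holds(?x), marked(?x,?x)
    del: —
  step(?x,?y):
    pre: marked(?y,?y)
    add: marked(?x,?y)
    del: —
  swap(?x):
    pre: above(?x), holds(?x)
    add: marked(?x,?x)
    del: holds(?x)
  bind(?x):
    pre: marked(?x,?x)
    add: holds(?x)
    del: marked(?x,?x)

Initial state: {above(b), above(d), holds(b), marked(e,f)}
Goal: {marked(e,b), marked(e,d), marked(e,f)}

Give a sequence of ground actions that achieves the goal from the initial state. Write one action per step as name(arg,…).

free(d,d); free(b,d); step(e,d); step(e,b)

1. free(d,d)  →  {above(b), above(d), holds(b), holds(d), marked(d,d), marked(e,f)}
2. free(b,d)  →  {above(b), above(d), holds(b), holds(d), marked(b,b), marked(d,d), marked(e,f)}
3. step(e,d)  →  {above(b), above(d), holds(b), holds(d), marked(b,b), marked(d,d), marked(e,d), marked(e,f)}
4. step(e,b)  →  {above(b), above(d), holds(b), holds(d), marked(b,b), marked(d,d), marked(e,b), marked(e,d), marked(e,f)}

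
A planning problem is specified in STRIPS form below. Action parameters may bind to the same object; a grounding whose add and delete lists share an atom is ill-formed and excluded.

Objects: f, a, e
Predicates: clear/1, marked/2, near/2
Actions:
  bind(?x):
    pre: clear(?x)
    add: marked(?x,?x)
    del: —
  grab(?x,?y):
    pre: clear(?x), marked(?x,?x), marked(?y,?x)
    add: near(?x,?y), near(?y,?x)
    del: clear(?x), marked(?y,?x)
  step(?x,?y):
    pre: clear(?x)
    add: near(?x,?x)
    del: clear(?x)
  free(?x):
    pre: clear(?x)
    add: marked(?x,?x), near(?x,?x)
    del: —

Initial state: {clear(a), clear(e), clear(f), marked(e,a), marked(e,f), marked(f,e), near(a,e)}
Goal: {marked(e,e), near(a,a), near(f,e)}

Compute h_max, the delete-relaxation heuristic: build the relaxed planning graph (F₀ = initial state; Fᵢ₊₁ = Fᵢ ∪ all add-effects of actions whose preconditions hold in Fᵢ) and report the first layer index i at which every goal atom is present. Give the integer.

F0 = init (7 atoms)
F1 = F0 ∪ {marked(a,a), marked(e,e), marked(f,f), near(a,a), near(e,e), near(f,f)}  (13 atoms)
F2 = F1 ∪ {near(e,a), near(e,f), near(f,e)}  (16 atoms)
goal ⊆ F2  ⇒  h_max = 2

2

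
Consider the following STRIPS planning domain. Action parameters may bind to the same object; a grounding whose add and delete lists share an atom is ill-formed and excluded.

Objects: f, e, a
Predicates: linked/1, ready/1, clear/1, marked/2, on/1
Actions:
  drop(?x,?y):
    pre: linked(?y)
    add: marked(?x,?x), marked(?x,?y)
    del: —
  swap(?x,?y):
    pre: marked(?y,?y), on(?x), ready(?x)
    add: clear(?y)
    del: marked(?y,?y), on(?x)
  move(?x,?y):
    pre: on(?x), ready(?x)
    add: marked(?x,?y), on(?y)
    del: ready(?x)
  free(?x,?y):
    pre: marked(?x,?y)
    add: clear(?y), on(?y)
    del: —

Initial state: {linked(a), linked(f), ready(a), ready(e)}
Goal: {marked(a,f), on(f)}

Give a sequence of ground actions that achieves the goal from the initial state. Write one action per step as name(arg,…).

1. drop(a,f)  →  {linked(a), linked(f), marked(a,a), marked(a,f), ready(a), ready(e)}
2. free(a,f)  →  {clear(f), linked(a), linked(f), marked(a,a), marked(a,f), on(f), ready(a), ready(e)}

drop(a,f); free(a,f)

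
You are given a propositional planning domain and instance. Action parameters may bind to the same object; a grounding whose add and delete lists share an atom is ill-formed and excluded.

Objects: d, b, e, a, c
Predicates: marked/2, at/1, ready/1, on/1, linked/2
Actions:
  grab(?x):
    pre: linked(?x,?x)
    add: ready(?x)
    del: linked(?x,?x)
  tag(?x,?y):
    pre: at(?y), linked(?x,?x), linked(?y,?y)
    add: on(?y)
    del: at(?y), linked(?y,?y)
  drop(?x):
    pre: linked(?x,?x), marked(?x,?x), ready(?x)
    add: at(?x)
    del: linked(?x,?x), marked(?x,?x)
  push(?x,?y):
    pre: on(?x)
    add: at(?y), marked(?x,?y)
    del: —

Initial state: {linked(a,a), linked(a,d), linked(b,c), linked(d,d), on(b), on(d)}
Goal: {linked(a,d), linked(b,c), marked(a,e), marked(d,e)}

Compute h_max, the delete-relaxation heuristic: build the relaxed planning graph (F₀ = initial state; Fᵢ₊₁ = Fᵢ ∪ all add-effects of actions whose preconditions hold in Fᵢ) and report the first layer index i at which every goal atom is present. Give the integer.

3

F0 = init (6 atoms)
F1 = F0 ∪ {at(a), at(b), at(c), at(d), at(e), marked(b,a), marked(b,b), marked(b,c), marked(b,d), marked(b,e), marked(d,a), marked(d,b), marked(d,c), marked(d,d), marked(d,e), ready(a), ready(d)}  (23 atoms)
F2 = F1 ∪ {on(a)}  (24 atoms)
F3 = F2 ∪ {marked(a,a), marked(a,b), marked(a,c), marked(a,d), marked(a,e)}  (29 atoms)
goal ⊆ F3  ⇒  h_max = 3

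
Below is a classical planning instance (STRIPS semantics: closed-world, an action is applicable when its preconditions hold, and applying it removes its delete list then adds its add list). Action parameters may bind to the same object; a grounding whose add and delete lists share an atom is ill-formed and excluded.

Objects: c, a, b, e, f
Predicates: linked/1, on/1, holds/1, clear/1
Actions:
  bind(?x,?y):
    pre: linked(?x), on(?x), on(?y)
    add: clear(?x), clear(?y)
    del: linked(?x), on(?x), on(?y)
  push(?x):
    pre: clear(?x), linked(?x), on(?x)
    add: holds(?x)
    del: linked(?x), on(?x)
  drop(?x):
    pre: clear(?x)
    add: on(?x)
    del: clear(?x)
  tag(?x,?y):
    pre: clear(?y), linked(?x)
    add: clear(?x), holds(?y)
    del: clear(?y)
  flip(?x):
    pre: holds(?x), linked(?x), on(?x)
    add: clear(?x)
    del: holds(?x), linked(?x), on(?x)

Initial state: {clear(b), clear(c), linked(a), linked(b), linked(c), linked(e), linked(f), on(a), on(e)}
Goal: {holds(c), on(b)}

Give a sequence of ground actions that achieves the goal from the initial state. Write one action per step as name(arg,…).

drop(b); tag(a,c)

1. drop(b)  →  {clear(c), linked(a), linked(b), linked(c), linked(e), linked(f), on(a), on(b), on(e)}
2. tag(a,c)  →  {clear(a), holds(c), linked(a), linked(b), linked(c), linked(e), linked(f), on(a), on(b), on(e)}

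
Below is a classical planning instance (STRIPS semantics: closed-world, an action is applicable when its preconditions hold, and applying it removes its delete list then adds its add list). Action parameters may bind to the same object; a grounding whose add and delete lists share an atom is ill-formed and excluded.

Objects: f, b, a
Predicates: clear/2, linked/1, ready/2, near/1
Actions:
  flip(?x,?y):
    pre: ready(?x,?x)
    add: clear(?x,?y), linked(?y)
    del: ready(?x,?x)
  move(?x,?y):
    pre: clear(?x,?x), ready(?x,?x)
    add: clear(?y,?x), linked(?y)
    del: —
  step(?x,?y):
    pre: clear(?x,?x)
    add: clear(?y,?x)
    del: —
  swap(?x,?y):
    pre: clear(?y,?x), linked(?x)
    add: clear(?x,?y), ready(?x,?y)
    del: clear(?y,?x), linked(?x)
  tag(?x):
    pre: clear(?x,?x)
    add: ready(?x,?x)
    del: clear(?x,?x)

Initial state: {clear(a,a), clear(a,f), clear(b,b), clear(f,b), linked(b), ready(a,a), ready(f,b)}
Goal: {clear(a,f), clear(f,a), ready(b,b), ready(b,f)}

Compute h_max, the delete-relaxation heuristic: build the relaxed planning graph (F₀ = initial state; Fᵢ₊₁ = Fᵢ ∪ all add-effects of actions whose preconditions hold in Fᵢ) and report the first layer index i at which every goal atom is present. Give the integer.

1

F0 = init (7 atoms)
F1 = F0 ∪ {clear(a,b), clear(b,a), clear(b,f), clear(f,a), linked(a), linked(f), ready(b,b), ready(b,f)}  (15 atoms)
goal ⊆ F1  ⇒  h_max = 1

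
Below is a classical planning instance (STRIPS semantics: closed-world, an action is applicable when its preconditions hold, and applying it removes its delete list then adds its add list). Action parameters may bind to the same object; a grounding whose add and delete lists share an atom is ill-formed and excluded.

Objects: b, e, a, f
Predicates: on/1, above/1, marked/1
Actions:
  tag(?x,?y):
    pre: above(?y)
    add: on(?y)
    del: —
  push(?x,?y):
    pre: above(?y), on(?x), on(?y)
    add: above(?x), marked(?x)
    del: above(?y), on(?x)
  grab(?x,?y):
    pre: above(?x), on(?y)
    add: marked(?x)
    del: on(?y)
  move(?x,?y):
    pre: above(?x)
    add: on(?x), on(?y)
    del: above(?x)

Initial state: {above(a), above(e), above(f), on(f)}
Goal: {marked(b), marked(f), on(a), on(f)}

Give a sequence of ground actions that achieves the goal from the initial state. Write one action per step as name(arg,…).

1. tag(b,e)  →  {above(a), above(e), above(f), on(e), on(f)}
2. grab(f,e)  →  {above(a), above(e), above(f), marked(f), on(f)}
3. move(a,b)  →  {above(e), above(f), marked(f), on(a), on(b), on(f)}
4. push(b,f)  →  {above(b), above(e), marked(b), marked(f), on(a), on(f)}

tag(b,e); grab(f,e); move(a,b); push(b,f)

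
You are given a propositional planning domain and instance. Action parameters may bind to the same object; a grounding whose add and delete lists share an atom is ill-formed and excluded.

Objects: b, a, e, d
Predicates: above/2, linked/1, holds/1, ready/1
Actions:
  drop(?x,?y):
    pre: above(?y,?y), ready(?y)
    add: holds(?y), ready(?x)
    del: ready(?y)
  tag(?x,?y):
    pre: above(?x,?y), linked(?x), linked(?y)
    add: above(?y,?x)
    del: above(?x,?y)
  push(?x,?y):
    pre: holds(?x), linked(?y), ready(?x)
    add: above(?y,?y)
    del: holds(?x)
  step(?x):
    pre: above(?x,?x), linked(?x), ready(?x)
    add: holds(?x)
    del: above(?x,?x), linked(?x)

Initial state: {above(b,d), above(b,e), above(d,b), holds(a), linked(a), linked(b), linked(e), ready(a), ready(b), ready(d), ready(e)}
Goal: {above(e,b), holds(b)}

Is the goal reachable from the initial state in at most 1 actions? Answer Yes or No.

1. tag(b,e)  →  {above(b,d), above(d,b), above(e,b), holds(a), linked(a), linked(b), linked(e), ready(a), ready(b), ready(d), ready(e)}
2. push(a,b)  →  {above(b,b), above(b,d), above(d,b), above(e,b), linked(a), linked(b), linked(e), ready(a), ready(b), ready(d), ready(e)}
3. drop(a,b)  →  {above(b,b), above(b,d), above(d,b), above(e,b), holds(b), linked(a), linked(b), linked(e), ready(a), ready(d), ready(e)}
optimal plan length = 3; 3 > 1

No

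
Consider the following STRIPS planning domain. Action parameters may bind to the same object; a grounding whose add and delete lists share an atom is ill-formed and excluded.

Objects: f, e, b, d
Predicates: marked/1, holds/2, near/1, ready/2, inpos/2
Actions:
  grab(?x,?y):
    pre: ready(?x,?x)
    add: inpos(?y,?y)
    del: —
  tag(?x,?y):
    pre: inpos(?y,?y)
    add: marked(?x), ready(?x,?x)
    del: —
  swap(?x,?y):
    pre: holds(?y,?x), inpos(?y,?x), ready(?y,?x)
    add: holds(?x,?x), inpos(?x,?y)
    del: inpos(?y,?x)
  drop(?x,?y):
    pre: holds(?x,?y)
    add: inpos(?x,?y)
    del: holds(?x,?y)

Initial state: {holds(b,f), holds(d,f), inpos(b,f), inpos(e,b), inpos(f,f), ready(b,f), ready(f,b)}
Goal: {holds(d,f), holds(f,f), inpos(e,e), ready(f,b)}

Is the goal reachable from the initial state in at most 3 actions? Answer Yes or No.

1. tag(f,f)  →  {holds(b,f), holds(d,f), inpos(b,f), inpos(e,b), inpos(f,f), marked(f), ready(b,f), ready(f,b), ready(f,f)}
2. grab(f,e)  →  {holds(b,f), holds(d,f), inpos(b,f), inpos(e,b), inpos(e,e), inpos(f,f), marked(f), ready(b,f), ready(f,b), ready(f,f)}
3. swap(f,b)  →  {holds(b,f), holds(d,f), holds(f,f), inpos(e,b), inpos(e,e), inpos(f,b), inpos(f,f), marked(f), ready(b,f), ready(f,b), ready(f,f)}
optimal plan length = 3; 3 ≤ 3

Yes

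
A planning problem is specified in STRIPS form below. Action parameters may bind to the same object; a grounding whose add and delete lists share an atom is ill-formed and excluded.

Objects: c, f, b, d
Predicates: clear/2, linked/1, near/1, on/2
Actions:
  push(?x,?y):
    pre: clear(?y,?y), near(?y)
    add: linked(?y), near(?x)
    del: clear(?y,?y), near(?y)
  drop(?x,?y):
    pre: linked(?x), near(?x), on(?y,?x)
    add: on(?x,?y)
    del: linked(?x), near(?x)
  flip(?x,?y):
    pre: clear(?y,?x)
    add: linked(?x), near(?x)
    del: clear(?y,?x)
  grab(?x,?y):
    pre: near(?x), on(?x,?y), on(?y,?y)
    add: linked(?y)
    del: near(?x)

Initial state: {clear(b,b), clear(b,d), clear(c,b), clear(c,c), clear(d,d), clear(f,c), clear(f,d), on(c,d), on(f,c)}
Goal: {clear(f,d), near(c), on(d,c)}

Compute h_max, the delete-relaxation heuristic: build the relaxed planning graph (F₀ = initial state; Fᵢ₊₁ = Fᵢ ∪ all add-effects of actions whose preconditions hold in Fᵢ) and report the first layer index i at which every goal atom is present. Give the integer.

F0 = init (9 atoms)
F1 = F0 ∪ {linked(b), linked(c), linked(d), near(b), near(c), near(d)}  (15 atoms)
F2 = F1 ∪ {near(f), on(c,f), on(d,c)}  (18 atoms)
goal ⊆ F2  ⇒  h_max = 2

2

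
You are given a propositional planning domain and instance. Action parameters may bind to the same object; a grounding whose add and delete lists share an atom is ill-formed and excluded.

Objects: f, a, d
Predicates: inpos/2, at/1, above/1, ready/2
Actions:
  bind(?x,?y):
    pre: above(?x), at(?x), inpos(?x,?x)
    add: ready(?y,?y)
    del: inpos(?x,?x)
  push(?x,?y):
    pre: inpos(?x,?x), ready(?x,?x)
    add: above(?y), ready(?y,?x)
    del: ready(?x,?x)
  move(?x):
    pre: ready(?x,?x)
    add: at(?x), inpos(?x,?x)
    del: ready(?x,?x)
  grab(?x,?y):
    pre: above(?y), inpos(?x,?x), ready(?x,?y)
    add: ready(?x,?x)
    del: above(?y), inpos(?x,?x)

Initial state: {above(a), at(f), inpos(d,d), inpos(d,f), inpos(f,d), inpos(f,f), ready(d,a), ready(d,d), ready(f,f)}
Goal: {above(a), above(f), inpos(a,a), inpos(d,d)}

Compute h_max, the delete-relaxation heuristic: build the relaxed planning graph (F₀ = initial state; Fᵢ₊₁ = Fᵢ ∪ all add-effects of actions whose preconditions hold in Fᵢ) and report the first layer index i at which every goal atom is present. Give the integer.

3

F0 = init (9 atoms)
F1 = F0 ∪ {above(d), above(f), at(d), ready(a,d), ready(a,f), ready(d,f), ready(f,d)}  (16 atoms)
F2 = F1 ∪ {ready(a,a)}  (17 atoms)
F3 = F2 ∪ {at(a), inpos(a,a)}  (19 atoms)
goal ⊆ F3  ⇒  h_max = 3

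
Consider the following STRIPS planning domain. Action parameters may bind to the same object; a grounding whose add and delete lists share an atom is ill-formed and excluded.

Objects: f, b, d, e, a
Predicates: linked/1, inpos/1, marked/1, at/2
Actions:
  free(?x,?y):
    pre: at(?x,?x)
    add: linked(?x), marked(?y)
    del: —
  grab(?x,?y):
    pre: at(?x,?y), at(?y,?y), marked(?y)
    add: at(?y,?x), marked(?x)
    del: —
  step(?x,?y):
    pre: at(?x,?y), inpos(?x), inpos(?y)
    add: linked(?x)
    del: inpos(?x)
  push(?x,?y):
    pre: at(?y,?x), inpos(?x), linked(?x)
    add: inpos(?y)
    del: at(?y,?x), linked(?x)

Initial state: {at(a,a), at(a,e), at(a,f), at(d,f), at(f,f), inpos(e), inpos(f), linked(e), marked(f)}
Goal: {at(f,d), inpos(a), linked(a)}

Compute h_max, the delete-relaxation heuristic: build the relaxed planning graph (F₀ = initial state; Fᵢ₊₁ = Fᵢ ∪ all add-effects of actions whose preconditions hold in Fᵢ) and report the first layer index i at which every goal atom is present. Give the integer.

F0 = init (9 atoms)
F1 = F0 ∪ {at(f,a), at(f,d), inpos(a), linked(a), linked(f), marked(a), marked(b), marked(d), marked(e)}  (18 atoms)
goal ⊆ F1  ⇒  h_max = 1

1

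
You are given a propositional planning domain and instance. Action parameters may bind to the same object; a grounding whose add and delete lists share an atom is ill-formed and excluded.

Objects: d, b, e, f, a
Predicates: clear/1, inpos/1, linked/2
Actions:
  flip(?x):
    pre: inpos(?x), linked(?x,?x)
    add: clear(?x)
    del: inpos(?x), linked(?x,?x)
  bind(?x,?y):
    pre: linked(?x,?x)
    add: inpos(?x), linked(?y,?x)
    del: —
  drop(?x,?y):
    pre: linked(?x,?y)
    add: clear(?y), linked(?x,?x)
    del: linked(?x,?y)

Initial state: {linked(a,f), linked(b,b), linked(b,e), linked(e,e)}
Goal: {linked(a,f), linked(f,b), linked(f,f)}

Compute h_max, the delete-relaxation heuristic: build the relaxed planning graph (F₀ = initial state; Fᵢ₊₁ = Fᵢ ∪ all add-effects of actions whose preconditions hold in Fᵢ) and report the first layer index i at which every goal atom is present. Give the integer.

2

F0 = init (4 atoms)
F1 = F0 ∪ {clear(e), clear(f), inpos(b), inpos(e), linked(a,a), linked(a,b), linked(a,e), linked(d,b), linked(d,e), linked(e,b), linked(f,b), linked(f,e)}  (16 atoms)
F2 = F1 ∪ {clear(b), inpos(a), linked(b,a), linked(d,a), linked(d,d), linked(e,a), linked(f,a), linked(f,f)}  (24 atoms)
goal ⊆ F2  ⇒  h_max = 2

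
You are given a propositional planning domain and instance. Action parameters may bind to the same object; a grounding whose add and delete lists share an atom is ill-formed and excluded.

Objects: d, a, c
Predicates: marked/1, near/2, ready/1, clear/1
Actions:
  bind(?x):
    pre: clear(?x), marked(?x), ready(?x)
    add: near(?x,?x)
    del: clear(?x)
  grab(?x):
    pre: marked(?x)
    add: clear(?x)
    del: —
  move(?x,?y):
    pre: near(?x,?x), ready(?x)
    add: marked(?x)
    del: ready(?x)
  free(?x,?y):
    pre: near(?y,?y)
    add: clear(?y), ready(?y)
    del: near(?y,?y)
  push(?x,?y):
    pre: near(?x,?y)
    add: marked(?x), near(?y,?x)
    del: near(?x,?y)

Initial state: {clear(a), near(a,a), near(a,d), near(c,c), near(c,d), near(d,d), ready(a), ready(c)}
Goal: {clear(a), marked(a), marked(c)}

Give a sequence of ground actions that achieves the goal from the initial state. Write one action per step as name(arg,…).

move(a,d); move(c,d)

1. move(a,d)  →  {clear(a), marked(a), near(a,a), near(a,d), near(c,c), near(c,d), near(d,d), ready(c)}
2. move(c,d)  →  {clear(a), marked(a), marked(c), near(a,a), near(a,d), near(c,c), near(c,d), near(d,d)}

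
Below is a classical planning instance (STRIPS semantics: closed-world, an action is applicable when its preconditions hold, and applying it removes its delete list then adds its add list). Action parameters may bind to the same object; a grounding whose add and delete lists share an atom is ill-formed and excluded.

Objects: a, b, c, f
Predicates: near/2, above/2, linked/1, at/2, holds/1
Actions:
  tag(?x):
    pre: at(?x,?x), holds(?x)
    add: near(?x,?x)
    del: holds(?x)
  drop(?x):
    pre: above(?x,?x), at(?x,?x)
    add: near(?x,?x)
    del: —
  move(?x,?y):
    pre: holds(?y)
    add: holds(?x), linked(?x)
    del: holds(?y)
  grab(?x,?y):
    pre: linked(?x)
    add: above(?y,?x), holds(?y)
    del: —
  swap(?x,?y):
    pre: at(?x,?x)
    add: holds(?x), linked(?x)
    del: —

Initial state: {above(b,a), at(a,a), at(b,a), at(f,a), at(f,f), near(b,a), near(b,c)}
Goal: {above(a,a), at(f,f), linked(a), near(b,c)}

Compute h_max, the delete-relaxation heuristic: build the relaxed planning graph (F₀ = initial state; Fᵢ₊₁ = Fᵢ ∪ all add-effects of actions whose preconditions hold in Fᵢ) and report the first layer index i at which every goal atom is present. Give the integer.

2

F0 = init (7 atoms)
F1 = F0 ∪ {holds(a), holds(f), linked(a), linked(f)}  (11 atoms)
F2 = F1 ∪ {above(a,a), above(a,f), above(b,f), above(c,a), above(c,f), above(f,a), above(f,f), holds(b), holds(c), linked(b), linked(c), near(a,a), near(f,f)}  (24 atoms)
goal ⊆ F2  ⇒  h_max = 2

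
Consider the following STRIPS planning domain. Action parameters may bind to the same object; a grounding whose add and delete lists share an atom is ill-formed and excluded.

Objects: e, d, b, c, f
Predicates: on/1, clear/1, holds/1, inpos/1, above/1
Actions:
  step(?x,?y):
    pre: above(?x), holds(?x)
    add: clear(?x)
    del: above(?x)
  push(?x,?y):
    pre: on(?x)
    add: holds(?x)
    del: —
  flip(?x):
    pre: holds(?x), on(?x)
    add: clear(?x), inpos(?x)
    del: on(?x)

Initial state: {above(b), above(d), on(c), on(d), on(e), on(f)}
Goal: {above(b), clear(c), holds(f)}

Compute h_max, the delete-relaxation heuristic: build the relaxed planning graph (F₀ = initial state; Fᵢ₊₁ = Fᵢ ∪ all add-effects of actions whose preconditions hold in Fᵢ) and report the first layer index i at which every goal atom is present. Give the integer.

2

F0 = init (6 atoms)
F1 = F0 ∪ {holds(c), holds(d), holds(e), holds(f)}  (10 atoms)
F2 = F1 ∪ {clear(c), clear(d), clear(e), clear(f), inpos(c), inpos(d), inpos(e), inpos(f)}  (18 atoms)
goal ⊆ F2  ⇒  h_max = 2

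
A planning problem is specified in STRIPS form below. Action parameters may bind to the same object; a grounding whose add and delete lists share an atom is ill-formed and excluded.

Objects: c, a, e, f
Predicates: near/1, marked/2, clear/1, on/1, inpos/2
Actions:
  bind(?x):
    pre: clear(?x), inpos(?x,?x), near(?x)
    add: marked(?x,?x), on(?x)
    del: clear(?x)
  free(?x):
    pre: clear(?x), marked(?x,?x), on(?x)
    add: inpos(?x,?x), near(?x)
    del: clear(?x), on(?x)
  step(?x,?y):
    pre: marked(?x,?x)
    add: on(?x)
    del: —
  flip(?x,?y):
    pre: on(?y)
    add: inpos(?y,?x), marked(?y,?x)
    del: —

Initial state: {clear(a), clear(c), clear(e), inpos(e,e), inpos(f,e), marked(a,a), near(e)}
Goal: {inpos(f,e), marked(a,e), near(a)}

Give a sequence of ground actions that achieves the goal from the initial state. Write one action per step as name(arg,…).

1. step(a,c)  →  {clear(a), clear(c), clear(e), inpos(e,e), inpos(f,e), marked(a,a), near(e), on(a)}
2. flip(e,a)  →  {clear(a), clear(c), clear(e), inpos(a,e), inpos(e,e), inpos(f,e), marked(a,a), marked(a,e), near(e), on(a)}
3. free(a)  →  {clear(c), clear(e), inpos(a,a), inpos(a,e), inpos(e,e), inpos(f,e), marked(a,a), marked(a,e), near(a), near(e)}

step(a,c); flip(e,a); free(a)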